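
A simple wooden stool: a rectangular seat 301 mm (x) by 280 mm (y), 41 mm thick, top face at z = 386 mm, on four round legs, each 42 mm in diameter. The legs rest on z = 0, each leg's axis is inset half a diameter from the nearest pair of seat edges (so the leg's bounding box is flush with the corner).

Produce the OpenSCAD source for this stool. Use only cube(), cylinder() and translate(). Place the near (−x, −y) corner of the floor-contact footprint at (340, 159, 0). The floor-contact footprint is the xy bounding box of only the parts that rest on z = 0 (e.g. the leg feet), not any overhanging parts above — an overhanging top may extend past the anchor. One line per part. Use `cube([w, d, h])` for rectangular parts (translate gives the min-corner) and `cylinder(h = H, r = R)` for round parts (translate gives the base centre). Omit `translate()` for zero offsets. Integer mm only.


translate([340, 159, 345]) cube([301, 280, 41]);
translate([361, 180, 0]) cylinder(h = 345, r = 21);
translate([620, 180, 0]) cylinder(h = 345, r = 21);
translate([361, 418, 0]) cylinder(h = 345, r = 21);
translate([620, 418, 0]) cylinder(h = 345, r = 21);


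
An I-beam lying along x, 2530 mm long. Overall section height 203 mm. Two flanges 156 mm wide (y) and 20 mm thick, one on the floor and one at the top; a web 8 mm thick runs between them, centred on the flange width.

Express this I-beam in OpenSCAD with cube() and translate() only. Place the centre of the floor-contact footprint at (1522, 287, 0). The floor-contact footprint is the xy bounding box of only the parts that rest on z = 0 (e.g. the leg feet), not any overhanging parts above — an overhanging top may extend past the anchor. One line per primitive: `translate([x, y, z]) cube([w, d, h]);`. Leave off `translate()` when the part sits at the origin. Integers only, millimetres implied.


translate([257, 209, 0]) cube([2530, 156, 20]);
translate([257, 283, 20]) cube([2530, 8, 163]);
translate([257, 209, 183]) cube([2530, 156, 20]);


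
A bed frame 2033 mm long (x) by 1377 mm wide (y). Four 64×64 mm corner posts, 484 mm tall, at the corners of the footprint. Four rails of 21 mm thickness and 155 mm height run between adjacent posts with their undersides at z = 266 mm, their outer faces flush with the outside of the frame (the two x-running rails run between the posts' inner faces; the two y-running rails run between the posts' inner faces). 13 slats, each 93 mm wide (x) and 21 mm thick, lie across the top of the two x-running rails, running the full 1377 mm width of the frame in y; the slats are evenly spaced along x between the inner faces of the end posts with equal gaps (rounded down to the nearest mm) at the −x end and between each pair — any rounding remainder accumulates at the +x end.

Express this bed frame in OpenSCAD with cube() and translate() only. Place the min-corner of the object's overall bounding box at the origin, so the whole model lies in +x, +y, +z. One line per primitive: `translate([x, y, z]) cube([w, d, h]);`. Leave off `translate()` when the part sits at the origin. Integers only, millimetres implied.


cube([64, 64, 484]);
translate([0, 1313, 0]) cube([64, 64, 484]);
translate([1969, 0, 0]) cube([64, 64, 484]);
translate([1969, 1313, 0]) cube([64, 64, 484]);
translate([64, 0, 266]) cube([1905, 21, 155]);
translate([64, 1356, 266]) cube([1905, 21, 155]);
translate([0, 64, 266]) cube([21, 1249, 155]);
translate([2012, 64, 266]) cube([21, 1249, 155]);
translate([113, 0, 421]) cube([93, 1377, 21]);
translate([255, 0, 421]) cube([93, 1377, 21]);
translate([397, 0, 421]) cube([93, 1377, 21]);
translate([539, 0, 421]) cube([93, 1377, 21]);
translate([681, 0, 421]) cube([93, 1377, 21]);
translate([823, 0, 421]) cube([93, 1377, 21]);
translate([965, 0, 421]) cube([93, 1377, 21]);
translate([1107, 0, 421]) cube([93, 1377, 21]);
translate([1249, 0, 421]) cube([93, 1377, 21]);
translate([1391, 0, 421]) cube([93, 1377, 21]);
translate([1533, 0, 421]) cube([93, 1377, 21]);
translate([1675, 0, 421]) cube([93, 1377, 21]);
translate([1817, 0, 421]) cube([93, 1377, 21]);


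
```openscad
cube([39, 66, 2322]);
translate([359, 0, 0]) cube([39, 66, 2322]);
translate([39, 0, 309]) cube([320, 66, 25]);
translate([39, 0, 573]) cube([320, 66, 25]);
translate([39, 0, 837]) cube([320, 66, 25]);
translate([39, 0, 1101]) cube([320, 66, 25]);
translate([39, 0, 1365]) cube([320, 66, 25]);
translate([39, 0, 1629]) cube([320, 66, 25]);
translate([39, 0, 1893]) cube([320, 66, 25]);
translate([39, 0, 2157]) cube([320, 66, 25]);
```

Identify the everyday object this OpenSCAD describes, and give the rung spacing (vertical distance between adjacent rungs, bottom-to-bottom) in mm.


A ladder. The rung spacing is 264 mm.

Two tall 39×66 posts with 8 short bars between them — a ladder. Adjacent rungs sit at z = 309 and z = 573, so the spacing is 573 − 309 = 264 mm.


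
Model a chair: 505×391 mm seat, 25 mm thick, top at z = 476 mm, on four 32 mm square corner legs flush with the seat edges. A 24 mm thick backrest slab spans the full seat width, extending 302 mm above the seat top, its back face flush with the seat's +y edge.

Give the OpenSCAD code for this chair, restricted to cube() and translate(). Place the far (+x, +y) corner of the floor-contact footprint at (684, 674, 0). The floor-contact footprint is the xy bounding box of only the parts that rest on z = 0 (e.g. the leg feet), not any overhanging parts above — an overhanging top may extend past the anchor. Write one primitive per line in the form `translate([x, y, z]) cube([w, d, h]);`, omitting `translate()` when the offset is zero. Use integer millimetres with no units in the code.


translate([179, 283, 451]) cube([505, 391, 25]);
translate([179, 283, 0]) cube([32, 32, 451]);
translate([652, 283, 0]) cube([32, 32, 451]);
translate([179, 642, 0]) cube([32, 32, 451]);
translate([652, 642, 0]) cube([32, 32, 451]);
translate([179, 650, 476]) cube([505, 24, 302]);


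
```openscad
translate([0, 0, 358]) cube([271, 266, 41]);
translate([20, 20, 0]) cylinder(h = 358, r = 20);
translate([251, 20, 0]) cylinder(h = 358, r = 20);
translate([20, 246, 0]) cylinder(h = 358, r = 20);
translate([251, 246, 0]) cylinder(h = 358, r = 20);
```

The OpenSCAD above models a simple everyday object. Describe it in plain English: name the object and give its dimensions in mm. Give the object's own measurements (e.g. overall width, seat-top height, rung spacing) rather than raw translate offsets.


A simple wooden stool: a rectangular seat 271 mm (x) by 266 mm (y), 41 mm thick, top face at z = 399 mm, on four round legs, each 40 mm in diameter. The legs rest on z = 0, each leg's axis is inset half a diameter from the nearest pair of seat edges (so the leg's bounding box is flush with the corner).


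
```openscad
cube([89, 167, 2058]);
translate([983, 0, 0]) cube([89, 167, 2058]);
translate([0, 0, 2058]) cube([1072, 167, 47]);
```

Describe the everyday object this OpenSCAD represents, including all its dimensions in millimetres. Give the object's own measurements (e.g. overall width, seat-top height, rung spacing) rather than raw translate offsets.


A door frame. The clear opening is 894 mm wide and 2058 mm high. Two 89 mm wide jambs, 167 mm deep, stand either side of the opening from the floor to the top of the opening. A 47 mm thick head sits across the top of both jambs, spanning the full outside width of the frame.


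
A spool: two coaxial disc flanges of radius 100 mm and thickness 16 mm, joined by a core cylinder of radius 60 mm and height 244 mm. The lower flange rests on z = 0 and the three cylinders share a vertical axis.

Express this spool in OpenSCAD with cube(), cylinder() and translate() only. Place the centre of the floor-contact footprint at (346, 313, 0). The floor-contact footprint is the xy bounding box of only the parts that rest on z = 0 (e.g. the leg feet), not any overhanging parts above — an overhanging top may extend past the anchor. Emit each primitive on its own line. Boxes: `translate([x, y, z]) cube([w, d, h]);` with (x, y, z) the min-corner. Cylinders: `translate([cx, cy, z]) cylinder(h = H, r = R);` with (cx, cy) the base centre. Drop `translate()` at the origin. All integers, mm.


translate([346, 313, 0]) cylinder(h = 16, r = 100);
translate([346, 313, 16]) cylinder(h = 244, r = 60);
translate([346, 313, 260]) cylinder(h = 16, r = 100);


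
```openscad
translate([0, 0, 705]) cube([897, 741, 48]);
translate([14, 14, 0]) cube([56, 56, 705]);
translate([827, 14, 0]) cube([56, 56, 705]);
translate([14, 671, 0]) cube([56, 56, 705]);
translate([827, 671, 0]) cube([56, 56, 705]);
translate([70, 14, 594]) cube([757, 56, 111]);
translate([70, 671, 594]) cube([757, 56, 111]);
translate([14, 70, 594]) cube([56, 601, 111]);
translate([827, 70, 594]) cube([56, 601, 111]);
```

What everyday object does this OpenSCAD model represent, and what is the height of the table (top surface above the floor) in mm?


A table. The table height is 753 mm.

A 897×741×48 slab sits at z = 705 on four 56 mm square posts — a table. The top surface is at 705 + 48 = 753 mm.


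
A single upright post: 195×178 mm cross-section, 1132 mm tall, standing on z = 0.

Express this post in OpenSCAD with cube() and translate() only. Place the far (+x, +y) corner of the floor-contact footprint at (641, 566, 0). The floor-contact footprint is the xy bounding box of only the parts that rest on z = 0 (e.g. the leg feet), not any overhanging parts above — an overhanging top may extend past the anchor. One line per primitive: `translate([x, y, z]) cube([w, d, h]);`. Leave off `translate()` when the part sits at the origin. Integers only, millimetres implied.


translate([446, 388, 0]) cube([195, 178, 1132]);


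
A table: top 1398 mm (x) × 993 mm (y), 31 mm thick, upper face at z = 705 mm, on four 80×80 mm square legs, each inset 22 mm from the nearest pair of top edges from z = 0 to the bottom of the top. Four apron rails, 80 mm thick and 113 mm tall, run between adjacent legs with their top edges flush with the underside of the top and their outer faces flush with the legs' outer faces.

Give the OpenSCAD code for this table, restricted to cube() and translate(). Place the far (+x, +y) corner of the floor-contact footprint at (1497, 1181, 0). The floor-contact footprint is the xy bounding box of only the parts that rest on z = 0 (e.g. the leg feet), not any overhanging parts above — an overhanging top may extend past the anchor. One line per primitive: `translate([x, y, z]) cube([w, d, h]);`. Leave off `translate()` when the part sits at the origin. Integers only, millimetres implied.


translate([121, 210, 674]) cube([1398, 993, 31]);
translate([143, 232, 0]) cube([80, 80, 674]);
translate([1417, 232, 0]) cube([80, 80, 674]);
translate([143, 1101, 0]) cube([80, 80, 674]);
translate([1417, 1101, 0]) cube([80, 80, 674]);
translate([223, 232, 561]) cube([1194, 80, 113]);
translate([223, 1101, 561]) cube([1194, 80, 113]);
translate([143, 312, 561]) cube([80, 789, 113]);
translate([1417, 312, 561]) cube([80, 789, 113]);


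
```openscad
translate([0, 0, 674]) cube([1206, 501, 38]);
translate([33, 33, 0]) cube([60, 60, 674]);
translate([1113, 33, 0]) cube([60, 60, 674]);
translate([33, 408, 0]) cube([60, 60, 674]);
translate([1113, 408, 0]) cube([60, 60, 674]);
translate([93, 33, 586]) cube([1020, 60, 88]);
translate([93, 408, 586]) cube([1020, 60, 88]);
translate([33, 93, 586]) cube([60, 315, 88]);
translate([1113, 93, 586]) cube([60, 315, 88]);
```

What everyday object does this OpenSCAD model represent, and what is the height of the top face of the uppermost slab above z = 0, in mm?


A table. The table height is 712 mm.

A 1206×501×38 slab sits at z = 674 on four 60 mm square posts — a table. The top surface is at 674 + 38 = 712 mm.


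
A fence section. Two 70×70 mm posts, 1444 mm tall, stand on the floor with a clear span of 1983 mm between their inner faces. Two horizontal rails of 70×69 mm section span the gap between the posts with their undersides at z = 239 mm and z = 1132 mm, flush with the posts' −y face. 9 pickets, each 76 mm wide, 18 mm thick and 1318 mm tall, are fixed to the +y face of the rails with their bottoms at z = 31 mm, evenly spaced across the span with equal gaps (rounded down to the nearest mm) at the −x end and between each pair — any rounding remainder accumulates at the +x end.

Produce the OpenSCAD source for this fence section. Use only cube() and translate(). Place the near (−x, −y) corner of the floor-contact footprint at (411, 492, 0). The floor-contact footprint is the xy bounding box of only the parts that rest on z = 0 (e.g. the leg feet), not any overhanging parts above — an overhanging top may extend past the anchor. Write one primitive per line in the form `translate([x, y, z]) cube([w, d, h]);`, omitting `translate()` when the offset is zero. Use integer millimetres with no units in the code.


translate([411, 492, 0]) cube([70, 70, 1444]);
translate([2464, 492, 0]) cube([70, 70, 1444]);
translate([481, 492, 239]) cube([1983, 70, 69]);
translate([481, 492, 1132]) cube([1983, 70, 69]);
translate([610, 562, 31]) cube([76, 18, 1318]);
translate([815, 562, 31]) cube([76, 18, 1318]);
translate([1020, 562, 31]) cube([76, 18, 1318]);
translate([1225, 562, 31]) cube([76, 18, 1318]);
translate([1430, 562, 31]) cube([76, 18, 1318]);
translate([1635, 562, 31]) cube([76, 18, 1318]);
translate([1840, 562, 31]) cube([76, 18, 1318]);
translate([2045, 562, 31]) cube([76, 18, 1318]);
translate([2250, 562, 31]) cube([76, 18, 1318]);


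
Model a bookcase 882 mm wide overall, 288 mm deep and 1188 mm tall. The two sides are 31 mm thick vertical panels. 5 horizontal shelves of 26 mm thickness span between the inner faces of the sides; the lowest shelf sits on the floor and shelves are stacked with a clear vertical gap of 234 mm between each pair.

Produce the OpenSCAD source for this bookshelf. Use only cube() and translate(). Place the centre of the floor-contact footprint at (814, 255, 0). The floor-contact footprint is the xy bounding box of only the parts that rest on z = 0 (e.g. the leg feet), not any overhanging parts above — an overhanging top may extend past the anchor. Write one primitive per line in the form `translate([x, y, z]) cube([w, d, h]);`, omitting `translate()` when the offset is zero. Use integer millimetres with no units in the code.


translate([373, 111, 0]) cube([31, 288, 1188]);
translate([1224, 111, 0]) cube([31, 288, 1188]);
translate([404, 111, 0]) cube([820, 288, 26]);
translate([404, 111, 260]) cube([820, 288, 26]);
translate([404, 111, 520]) cube([820, 288, 26]);
translate([404, 111, 780]) cube([820, 288, 26]);
translate([404, 111, 1040]) cube([820, 288, 26]);


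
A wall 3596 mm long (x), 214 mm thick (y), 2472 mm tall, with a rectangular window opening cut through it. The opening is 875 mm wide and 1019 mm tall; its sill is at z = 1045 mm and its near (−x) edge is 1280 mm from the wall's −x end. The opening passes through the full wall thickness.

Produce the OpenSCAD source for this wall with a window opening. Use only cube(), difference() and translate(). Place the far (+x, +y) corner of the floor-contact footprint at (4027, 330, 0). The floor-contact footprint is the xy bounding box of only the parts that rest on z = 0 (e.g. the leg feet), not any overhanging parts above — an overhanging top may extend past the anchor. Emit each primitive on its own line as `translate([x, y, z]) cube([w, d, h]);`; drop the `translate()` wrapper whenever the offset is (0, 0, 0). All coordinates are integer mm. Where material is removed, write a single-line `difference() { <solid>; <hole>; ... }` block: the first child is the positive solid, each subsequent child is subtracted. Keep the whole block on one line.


difference() { translate([431, 116, 0]) cube([3596, 214, 2472]); translate([1711, 116, 1045]) cube([875, 214, 1019]); }


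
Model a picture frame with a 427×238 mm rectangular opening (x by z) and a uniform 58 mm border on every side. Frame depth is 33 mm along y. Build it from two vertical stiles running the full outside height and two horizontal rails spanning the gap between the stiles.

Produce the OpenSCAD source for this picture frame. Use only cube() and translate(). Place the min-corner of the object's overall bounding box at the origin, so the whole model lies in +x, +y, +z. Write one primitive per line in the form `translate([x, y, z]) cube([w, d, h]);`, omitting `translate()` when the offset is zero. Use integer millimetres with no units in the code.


cube([58, 33, 354]);
translate([485, 0, 0]) cube([58, 33, 354]);
translate([58, 0, 0]) cube([427, 33, 58]);
translate([58, 0, 296]) cube([427, 33, 58]);


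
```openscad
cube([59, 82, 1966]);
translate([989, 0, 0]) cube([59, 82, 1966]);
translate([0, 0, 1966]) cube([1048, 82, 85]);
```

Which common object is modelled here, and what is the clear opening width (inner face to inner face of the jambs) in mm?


A door frame. The clear opening width is 930 mm.

Two 1966 mm tall posts with a header on top — a door frame. The left jamb is 59 mm wide at x = 0; the right jamb starts at x = 989. The clear opening is 989 − 59 = 930 mm.


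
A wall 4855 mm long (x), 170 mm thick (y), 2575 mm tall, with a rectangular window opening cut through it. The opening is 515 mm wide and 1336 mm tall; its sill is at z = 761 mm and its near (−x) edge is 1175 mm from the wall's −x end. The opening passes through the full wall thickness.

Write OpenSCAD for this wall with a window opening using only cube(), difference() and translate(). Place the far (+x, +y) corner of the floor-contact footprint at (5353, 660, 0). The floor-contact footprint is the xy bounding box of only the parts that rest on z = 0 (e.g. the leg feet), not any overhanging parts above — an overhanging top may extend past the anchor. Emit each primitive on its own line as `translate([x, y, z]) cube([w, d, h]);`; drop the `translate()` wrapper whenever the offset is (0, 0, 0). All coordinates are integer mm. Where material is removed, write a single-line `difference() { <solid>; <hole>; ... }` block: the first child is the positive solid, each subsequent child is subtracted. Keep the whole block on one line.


difference() { translate([498, 490, 0]) cube([4855, 170, 2575]); translate([1673, 490, 761]) cube([515, 170, 1336]); }


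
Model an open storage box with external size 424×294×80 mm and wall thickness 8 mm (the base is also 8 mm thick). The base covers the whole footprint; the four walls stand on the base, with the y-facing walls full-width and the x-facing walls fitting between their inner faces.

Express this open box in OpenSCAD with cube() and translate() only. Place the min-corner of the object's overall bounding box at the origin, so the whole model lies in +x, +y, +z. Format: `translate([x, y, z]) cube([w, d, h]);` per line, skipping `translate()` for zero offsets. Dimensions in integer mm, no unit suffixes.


cube([424, 294, 8]);
translate([0, 0, 8]) cube([424, 8, 72]);
translate([0, 286, 8]) cube([424, 8, 72]);
translate([0, 8, 8]) cube([8, 278, 72]);
translate([416, 8, 8]) cube([8, 278, 72]);


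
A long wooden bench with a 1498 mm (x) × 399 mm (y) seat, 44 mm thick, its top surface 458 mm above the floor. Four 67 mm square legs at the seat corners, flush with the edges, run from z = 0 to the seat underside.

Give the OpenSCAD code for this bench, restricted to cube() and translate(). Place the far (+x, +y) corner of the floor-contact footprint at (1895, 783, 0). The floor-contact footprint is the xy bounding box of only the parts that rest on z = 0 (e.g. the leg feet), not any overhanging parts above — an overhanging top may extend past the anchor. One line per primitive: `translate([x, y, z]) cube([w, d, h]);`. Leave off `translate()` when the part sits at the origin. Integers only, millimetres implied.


translate([397, 384, 414]) cube([1498, 399, 44]);
translate([397, 384, 0]) cube([67, 67, 414]);
translate([397, 716, 0]) cube([67, 67, 414]);
translate([1828, 384, 0]) cube([67, 67, 414]);
translate([1828, 716, 0]) cube([67, 67, 414]);


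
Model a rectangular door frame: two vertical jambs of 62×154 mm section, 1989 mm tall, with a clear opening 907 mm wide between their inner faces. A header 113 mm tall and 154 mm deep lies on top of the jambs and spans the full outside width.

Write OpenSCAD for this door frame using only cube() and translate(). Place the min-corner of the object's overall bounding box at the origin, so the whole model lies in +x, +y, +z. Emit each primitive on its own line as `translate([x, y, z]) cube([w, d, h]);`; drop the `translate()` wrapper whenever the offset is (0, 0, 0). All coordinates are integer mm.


cube([62, 154, 1989]);
translate([969, 0, 0]) cube([62, 154, 1989]);
translate([0, 0, 1989]) cube([1031, 154, 113]);


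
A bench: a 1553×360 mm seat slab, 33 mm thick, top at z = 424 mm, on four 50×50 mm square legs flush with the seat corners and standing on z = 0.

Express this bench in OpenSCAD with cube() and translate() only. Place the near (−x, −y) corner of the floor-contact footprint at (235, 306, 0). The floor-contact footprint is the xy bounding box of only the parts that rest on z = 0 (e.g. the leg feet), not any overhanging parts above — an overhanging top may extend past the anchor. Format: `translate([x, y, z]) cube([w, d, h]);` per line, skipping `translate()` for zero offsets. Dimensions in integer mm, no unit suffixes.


translate([235, 306, 391]) cube([1553, 360, 33]);
translate([235, 306, 0]) cube([50, 50, 391]);
translate([235, 616, 0]) cube([50, 50, 391]);
translate([1738, 306, 0]) cube([50, 50, 391]);
translate([1738, 616, 0]) cube([50, 50, 391]);


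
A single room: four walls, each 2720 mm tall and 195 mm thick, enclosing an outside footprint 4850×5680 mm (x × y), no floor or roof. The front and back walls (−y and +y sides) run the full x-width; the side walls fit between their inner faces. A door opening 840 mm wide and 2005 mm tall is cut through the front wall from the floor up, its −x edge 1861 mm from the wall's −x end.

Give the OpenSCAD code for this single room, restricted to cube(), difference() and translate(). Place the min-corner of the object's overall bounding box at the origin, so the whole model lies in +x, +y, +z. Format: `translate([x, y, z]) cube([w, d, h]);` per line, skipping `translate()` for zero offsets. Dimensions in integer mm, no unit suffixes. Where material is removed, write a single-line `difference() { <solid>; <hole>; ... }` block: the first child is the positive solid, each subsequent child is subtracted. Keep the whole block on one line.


difference() { cube([4850, 195, 2720]); translate([1861, 0, 0]) cube([840, 195, 2005]); }
translate([0, 5485, 0]) cube([4850, 195, 2720]);
translate([0, 195, 0]) cube([195, 5290, 2720]);
translate([4655, 195, 0]) cube([195, 5290, 2720]);


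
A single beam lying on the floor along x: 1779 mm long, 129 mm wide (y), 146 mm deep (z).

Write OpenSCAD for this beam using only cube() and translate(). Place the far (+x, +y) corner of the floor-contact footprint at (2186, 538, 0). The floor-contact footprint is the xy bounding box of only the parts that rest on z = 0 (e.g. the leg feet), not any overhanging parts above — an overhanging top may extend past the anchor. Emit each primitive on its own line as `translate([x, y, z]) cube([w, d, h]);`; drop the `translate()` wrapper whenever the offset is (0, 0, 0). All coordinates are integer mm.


translate([407, 409, 0]) cube([1779, 129, 146]);


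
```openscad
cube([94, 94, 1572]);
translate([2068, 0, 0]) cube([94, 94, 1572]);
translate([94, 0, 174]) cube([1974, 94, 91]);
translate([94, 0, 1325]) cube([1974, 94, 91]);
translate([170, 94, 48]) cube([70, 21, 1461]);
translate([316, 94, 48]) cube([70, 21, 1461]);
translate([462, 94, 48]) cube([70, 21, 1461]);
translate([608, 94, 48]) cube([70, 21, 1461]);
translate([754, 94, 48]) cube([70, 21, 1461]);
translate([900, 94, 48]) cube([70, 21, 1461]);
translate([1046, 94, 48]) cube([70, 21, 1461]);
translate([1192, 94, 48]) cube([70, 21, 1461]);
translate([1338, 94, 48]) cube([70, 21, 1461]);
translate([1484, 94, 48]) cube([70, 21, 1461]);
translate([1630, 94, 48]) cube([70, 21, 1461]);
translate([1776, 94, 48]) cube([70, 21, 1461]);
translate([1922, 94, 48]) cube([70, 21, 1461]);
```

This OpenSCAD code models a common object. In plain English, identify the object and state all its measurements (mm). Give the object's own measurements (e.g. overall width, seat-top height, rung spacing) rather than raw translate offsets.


A fence section. Two 94×94 mm posts, 1572 mm tall, stand on the floor with a clear span of 1974 mm between their inner faces. Two horizontal rails of 94×91 mm section span the gap between the posts with their undersides at z = 174 mm and z = 1325 mm, flush with the posts' −y face. 13 pickets, each 70 mm wide, 21 mm thick and 1461 mm tall, are fixed to the +y face of the rails with their bottoms at z = 48 mm, spaced across the span with a 76 mm gap after the −x post and between neighbouring pickets and before the +x post.


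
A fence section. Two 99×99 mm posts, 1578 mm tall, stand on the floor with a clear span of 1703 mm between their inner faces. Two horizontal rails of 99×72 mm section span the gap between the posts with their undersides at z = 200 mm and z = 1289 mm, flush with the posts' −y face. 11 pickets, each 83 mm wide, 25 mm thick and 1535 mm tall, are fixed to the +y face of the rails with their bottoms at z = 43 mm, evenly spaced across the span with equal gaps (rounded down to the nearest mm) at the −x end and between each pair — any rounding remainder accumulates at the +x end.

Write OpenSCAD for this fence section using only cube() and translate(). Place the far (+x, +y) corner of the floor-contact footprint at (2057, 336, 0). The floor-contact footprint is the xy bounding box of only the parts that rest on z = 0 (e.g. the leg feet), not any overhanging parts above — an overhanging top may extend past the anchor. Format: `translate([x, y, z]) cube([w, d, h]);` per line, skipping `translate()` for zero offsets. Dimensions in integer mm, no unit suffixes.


translate([156, 237, 0]) cube([99, 99, 1578]);
translate([1958, 237, 0]) cube([99, 99, 1578]);
translate([255, 237, 200]) cube([1703, 99, 72]);
translate([255, 237, 1289]) cube([1703, 99, 72]);
translate([320, 336, 43]) cube([83, 25, 1535]);
translate([468, 336, 43]) cube([83, 25, 1535]);
translate([616, 336, 43]) cube([83, 25, 1535]);
translate([764, 336, 43]) cube([83, 25, 1535]);
translate([912, 336, 43]) cube([83, 25, 1535]);
translate([1060, 336, 43]) cube([83, 25, 1535]);
translate([1208, 336, 43]) cube([83, 25, 1535]);
translate([1356, 336, 43]) cube([83, 25, 1535]);
translate([1504, 336, 43]) cube([83, 25, 1535]);
translate([1652, 336, 43]) cube([83, 25, 1535]);
translate([1800, 336, 43]) cube([83, 25, 1535]);


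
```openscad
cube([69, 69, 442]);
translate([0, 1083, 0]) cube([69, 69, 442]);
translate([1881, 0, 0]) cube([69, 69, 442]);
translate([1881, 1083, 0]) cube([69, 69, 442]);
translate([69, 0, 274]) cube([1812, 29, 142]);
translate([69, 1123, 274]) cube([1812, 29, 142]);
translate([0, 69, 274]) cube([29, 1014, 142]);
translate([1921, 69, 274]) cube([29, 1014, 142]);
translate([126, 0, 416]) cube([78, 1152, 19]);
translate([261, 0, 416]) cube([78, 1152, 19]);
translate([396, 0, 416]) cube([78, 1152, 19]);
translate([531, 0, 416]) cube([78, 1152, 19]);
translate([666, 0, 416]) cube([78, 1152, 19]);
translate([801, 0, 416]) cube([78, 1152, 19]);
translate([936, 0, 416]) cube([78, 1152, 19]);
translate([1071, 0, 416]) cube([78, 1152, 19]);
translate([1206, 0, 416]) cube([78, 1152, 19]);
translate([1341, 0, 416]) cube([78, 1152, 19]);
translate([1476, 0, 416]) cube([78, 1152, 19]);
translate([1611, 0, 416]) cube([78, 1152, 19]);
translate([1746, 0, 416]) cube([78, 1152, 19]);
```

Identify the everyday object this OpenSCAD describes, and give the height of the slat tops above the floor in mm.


A bed frame. The slat-top height is 435 mm.

Four posts, four rails, and a row of slats — a bed frame. Slats sit on the rails at z = 274 + 142 = 416; with slat thickness 19, the top is 435 mm.


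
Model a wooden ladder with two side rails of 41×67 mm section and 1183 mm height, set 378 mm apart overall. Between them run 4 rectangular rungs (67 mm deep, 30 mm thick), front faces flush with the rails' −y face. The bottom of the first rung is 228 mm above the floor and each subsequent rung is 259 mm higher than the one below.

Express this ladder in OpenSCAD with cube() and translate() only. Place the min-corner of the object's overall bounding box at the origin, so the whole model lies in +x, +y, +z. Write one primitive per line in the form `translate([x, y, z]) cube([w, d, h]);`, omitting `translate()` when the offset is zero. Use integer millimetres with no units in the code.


cube([41, 67, 1183]);
translate([337, 0, 0]) cube([41, 67, 1183]);
translate([41, 0, 228]) cube([296, 67, 30]);
translate([41, 0, 487]) cube([296, 67, 30]);
translate([41, 0, 746]) cube([296, 67, 30]);
translate([41, 0, 1005]) cube([296, 67, 30]);


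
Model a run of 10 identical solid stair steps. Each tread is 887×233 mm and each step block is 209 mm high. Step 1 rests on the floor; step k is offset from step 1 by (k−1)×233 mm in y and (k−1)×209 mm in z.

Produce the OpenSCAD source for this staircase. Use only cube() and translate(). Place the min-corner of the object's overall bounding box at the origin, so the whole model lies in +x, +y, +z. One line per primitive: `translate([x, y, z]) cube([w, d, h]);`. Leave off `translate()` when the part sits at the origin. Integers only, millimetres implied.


cube([887, 233, 209]);
translate([0, 233, 209]) cube([887, 233, 209]);
translate([0, 466, 418]) cube([887, 233, 209]);
translate([0, 699, 627]) cube([887, 233, 209]);
translate([0, 932, 836]) cube([887, 233, 209]);
translate([0, 1165, 1045]) cube([887, 233, 209]);
translate([0, 1398, 1254]) cube([887, 233, 209]);
translate([0, 1631, 1463]) cube([887, 233, 209]);
translate([0, 1864, 1672]) cube([887, 233, 209]);
translate([0, 2097, 1881]) cube([887, 233, 209]);


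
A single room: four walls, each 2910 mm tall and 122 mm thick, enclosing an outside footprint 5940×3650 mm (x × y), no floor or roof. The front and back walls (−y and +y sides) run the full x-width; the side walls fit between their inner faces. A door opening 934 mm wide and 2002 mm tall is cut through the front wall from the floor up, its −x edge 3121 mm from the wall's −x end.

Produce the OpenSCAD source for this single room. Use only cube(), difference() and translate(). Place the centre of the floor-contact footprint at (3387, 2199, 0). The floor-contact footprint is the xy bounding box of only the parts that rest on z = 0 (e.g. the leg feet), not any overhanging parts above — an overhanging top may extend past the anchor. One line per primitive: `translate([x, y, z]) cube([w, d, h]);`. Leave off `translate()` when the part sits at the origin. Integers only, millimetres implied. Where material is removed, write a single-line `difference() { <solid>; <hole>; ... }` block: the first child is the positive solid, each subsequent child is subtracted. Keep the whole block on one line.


difference() { translate([417, 374, 0]) cube([5940, 122, 2910]); translate([3538, 374, 0]) cube([934, 122, 2002]); }
translate([417, 3902, 0]) cube([5940, 122, 2910]);
translate([417, 496, 0]) cube([122, 3406, 2910]);
translate([6235, 496, 0]) cube([122, 3406, 2910]);


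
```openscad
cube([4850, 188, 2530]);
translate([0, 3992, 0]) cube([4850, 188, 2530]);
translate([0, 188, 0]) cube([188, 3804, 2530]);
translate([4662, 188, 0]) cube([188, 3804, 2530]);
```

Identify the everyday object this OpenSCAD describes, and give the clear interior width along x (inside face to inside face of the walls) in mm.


A house (or room) frame. The interior width is 4474 mm.

Four 2530 mm walls enclosing a rectangle with no floor or roof — a room or house frame. Outside width is 4850 mm and wall thickness is 188 mm, so the interior width is 4850 − 2 × 188 = 4474 mm.


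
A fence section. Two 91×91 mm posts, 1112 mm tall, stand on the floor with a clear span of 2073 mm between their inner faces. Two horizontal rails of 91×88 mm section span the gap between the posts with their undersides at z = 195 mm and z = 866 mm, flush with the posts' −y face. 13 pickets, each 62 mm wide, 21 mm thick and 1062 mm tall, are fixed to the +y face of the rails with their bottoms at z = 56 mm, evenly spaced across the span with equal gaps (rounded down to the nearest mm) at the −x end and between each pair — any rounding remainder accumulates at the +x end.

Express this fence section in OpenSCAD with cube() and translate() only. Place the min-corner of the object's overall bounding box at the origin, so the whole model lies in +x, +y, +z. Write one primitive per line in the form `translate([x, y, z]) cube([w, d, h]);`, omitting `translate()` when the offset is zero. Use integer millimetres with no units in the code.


cube([91, 91, 1112]);
translate([2164, 0, 0]) cube([91, 91, 1112]);
translate([91, 0, 195]) cube([2073, 91, 88]);
translate([91, 0, 866]) cube([2073, 91, 88]);
translate([181, 91, 56]) cube([62, 21, 1062]);
translate([333, 91, 56]) cube([62, 21, 1062]);
translate([485, 91, 56]) cube([62, 21, 1062]);
translate([637, 91, 56]) cube([62, 21, 1062]);
translate([789, 91, 56]) cube([62, 21, 1062]);
translate([941, 91, 56]) cube([62, 21, 1062]);
translate([1093, 91, 56]) cube([62, 21, 1062]);
translate([1245, 91, 56]) cube([62, 21, 1062]);
translate([1397, 91, 56]) cube([62, 21, 1062]);
translate([1549, 91, 56]) cube([62, 21, 1062]);
translate([1701, 91, 56]) cube([62, 21, 1062]);
translate([1853, 91, 56]) cube([62, 21, 1062]);
translate([2005, 91, 56]) cube([62, 21, 1062]);


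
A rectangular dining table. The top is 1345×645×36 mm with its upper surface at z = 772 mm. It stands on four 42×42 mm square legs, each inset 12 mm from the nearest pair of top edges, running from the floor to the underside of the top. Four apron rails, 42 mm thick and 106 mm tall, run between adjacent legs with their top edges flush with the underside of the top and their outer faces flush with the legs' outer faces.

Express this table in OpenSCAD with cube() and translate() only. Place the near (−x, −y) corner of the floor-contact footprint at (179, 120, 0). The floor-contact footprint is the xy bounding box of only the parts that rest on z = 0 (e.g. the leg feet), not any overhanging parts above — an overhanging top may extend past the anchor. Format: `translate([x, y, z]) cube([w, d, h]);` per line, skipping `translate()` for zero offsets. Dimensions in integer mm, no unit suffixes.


translate([167, 108, 736]) cube([1345, 645, 36]);
translate([179, 120, 0]) cube([42, 42, 736]);
translate([1458, 120, 0]) cube([42, 42, 736]);
translate([179, 699, 0]) cube([42, 42, 736]);
translate([1458, 699, 0]) cube([42, 42, 736]);
translate([221, 120, 630]) cube([1237, 42, 106]);
translate([221, 699, 630]) cube([1237, 42, 106]);
translate([179, 162, 630]) cube([42, 537, 106]);
translate([1458, 162, 630]) cube([42, 537, 106]);


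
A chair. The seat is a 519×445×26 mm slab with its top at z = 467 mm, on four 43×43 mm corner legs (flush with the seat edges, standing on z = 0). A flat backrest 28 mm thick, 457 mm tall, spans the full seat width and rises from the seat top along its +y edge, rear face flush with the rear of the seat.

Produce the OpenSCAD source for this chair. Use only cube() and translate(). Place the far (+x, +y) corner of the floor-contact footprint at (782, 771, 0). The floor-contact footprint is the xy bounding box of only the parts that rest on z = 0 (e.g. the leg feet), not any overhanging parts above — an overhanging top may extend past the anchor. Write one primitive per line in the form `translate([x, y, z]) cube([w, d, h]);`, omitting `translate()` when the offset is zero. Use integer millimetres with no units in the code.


translate([263, 326, 441]) cube([519, 445, 26]);
translate([263, 326, 0]) cube([43, 43, 441]);
translate([739, 326, 0]) cube([43, 43, 441]);
translate([263, 728, 0]) cube([43, 43, 441]);
translate([739, 728, 0]) cube([43, 43, 441]);
translate([263, 743, 467]) cube([519, 28, 457]);


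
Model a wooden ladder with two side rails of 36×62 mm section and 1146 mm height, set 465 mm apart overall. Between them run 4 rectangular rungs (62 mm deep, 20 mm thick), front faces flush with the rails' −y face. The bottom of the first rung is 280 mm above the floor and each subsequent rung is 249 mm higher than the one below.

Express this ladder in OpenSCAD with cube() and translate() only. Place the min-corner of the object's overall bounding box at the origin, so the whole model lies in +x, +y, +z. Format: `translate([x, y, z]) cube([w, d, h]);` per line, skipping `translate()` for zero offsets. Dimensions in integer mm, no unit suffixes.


cube([36, 62, 1146]);
translate([429, 0, 0]) cube([36, 62, 1146]);
translate([36, 0, 280]) cube([393, 62, 20]);
translate([36, 0, 529]) cube([393, 62, 20]);
translate([36, 0, 778]) cube([393, 62, 20]);
translate([36, 0, 1027]) cube([393, 62, 20]);


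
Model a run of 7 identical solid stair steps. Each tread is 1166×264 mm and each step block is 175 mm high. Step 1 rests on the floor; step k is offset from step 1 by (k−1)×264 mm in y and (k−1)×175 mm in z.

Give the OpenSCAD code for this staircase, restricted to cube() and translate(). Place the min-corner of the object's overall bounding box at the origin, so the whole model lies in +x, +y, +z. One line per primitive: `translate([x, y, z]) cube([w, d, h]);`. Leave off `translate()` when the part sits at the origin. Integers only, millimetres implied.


cube([1166, 264, 175]);
translate([0, 264, 175]) cube([1166, 264, 175]);
translate([0, 528, 350]) cube([1166, 264, 175]);
translate([0, 792, 525]) cube([1166, 264, 175]);
translate([0, 1056, 700]) cube([1166, 264, 175]);
translate([0, 1320, 875]) cube([1166, 264, 175]);
translate([0, 1584, 1050]) cube([1166, 264, 175]);


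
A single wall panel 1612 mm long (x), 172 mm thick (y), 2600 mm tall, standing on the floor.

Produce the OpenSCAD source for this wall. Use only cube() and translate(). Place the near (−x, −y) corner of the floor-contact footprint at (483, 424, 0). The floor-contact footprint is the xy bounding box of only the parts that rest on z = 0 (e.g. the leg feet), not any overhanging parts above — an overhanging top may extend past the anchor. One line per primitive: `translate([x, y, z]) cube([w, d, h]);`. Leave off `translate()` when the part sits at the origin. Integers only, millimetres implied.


translate([483, 424, 0]) cube([1612, 172, 2600]);


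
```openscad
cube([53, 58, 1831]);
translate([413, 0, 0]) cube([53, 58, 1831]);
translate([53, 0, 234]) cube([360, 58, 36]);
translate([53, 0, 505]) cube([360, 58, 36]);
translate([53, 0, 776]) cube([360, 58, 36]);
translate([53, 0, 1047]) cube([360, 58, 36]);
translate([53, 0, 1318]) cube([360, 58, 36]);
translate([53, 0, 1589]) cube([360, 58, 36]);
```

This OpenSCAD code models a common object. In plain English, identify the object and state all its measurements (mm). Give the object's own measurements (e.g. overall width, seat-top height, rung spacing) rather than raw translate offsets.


A straight ladder. Two 53×58 mm vertical rails, 1831 mm tall, stand 466 mm apart (outside-to-outside) with their front faces coplanar on the −y side. 6 rungs, each 58 mm deep and 36 mm tall, span between the inner faces of the rails, front faces flush with the rails. The lowest rung's underside is at z = 234 mm and rungs are spaced 271 mm apart (underside to underside).


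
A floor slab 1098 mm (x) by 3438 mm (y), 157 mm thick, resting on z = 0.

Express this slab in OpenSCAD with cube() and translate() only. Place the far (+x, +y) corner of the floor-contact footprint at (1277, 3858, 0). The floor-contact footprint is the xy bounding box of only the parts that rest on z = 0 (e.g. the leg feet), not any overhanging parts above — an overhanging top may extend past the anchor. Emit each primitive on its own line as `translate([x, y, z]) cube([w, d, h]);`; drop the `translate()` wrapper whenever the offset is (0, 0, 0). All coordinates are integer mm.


translate([179, 420, 0]) cube([1098, 3438, 157]);
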